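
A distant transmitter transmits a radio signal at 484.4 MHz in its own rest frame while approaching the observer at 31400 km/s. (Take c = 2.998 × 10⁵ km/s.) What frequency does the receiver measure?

538.1 MHz

β = v/c = 31400/299800 = 0.1047.
Relativistic Doppler for frequency: f' = f₀ · √((1 + β)/(1 − β)).
f' = 484.4 × √(1.1047/0.8953) = 484.4 × 1.11085 ≈ 538.1 MHz.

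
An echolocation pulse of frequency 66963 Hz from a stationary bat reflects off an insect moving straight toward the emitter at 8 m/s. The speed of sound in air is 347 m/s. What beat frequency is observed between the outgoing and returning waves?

The insect first receives the wave as a moving observer: f₁ = f₀ · (v + u)/v = 66963 × (347 + 8)/347 ≈ 68507 Hz.
On reflection it acts as a source moving toward the stationary detector: f₂ = f₁ · v/(v − u) = 68507 × 347/339 ≈ 70123 Hz.
Equivalently f₂ = f₀ · (v + u)/(v − u).
Beat frequency: |f₂ − f₀| = 2u·f₀/(v − u) = 2 × 8 × 66963/339 ≈ 3160 Hz.

3160 Hz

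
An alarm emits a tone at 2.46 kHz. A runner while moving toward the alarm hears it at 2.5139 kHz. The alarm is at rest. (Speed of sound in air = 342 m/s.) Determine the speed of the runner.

7.5 m/s

f' = f · (v + v_o)/v ⇒ v_o = v · |f'/f − 1|.
v_o = 342 × |2.5139/2.46 − 1| = 342 × 0.02191 ≈ 7.5 m/s.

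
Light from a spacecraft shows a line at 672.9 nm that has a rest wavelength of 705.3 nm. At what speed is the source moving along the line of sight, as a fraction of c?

0.047

λ'/λ₀ = 0.9541 < 1 (blueshift), so the source is approaching.
λ'/λ₀ = √((1 − β)/(1 + β)) for an approaching source ⇒ β = (1 − r²)/(1 + r²) with r = λ'/λ₀.
β = (1 − 0.9102)/(1 + 0.9102) ≈ 0.047.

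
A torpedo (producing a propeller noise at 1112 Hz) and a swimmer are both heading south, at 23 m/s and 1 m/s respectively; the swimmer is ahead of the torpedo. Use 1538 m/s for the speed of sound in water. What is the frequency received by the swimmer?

1128 Hz

The swimmer is ahead, so the torpedo is moving toward it while the swimmer is moving away from the torpedo.
With source approaching and observer receding, f' = f · (v − v_o)/(v − v_s).
f' = 1112 × (1538 − 1)/(1538 − 23) = 1112 × 1537/1515 ≈ 1128 Hz.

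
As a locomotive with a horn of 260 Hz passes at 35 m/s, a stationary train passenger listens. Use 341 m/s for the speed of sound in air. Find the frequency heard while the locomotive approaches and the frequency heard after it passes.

Approaching: f₁ = f · v/(v − v_s) = 260 × 341/306 ≈ 290 Hz.
Receding: f₂ = f · v/(v + v_s) = 260 × 341/376 ≈ 236 Hz.

290 Hz approaching; 236 Hz receding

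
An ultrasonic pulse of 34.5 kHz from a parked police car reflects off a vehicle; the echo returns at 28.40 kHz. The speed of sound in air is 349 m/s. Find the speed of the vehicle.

Double Doppler shift off a moving reflector: f₂ = f₀ · (v + u)/(v − u) (u > 0 toward emitter).
Rearranging, u = v · (f₂ − f₀)/(f₂ + f₀) = 349 × -6.10/62.90 ≈ -34 m/s.
So the vehicle is moving at 34 m/s away from the emitter.

34 m/s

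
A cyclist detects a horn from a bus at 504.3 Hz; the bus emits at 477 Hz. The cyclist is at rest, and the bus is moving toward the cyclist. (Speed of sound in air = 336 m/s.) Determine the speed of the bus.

f' = f · v/(v − v_s) ⇒ v_s = v · |1 − f/f'|.
v_s = 336 × |1 − 477/504.3| = 336 × 0.05413 ≈ 18.2 m/s.

18.2 m/s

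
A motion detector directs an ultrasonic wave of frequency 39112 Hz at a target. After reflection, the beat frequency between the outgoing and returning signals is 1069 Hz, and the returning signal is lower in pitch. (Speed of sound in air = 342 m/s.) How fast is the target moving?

Double Doppler shift off a moving reflector: f₂ = f₀ · (v + u)/(v − u) (u > 0 toward emitter).
Returning signal is lower, so f₂ = f₀ − Δf = 39112 − 1069 = 38043 Hz.
Rearranging, u = v · (f₂ − f₀)/(f₂ + f₀) = 342 × -1069/77155 ≈ -4.7 m/s.
So the target is moving at 4.7 m/s away from the emitter.

4.7 m/s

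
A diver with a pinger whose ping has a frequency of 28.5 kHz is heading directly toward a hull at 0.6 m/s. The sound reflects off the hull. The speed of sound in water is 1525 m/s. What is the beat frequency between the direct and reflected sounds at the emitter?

The hull receives the sound from a moving source: f₁ = f₀ · v/(v − v_e) = 28.5 × 1525/1524.4 ≈ 28.5112 kHz.
On the return leg the diver with a pinger is a moving observer: f₂ = f₁ · (v + v_e)/v = 28.5112 × 1525.6/1525 ≈ 28.5224 kHz.
Beat against the emitted tone (with f₀ = 28500 Hz): |f₂ − f₀| = 2v_e·f₀/(v − v_e) = 2 × 0.6 × 28500/1524.4 ≈ 22.4 Hz.

22.4 Hz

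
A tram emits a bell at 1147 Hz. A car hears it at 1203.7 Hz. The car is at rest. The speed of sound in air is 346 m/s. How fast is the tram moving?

f' > f, so the tram is approaching.
f' = f · v/(v − v_s) ⇒ v_s = v · |1 − f/f'|.
v_s = 346 × |1 − 1147/1203.7| = 346 × 0.0471 ≈ 16.3 m/s.

16.3 m/s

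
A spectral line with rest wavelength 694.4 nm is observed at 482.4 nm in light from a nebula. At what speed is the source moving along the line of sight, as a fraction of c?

λ'/λ₀ = 0.6947 < 1 (blueshift), so the source is approaching.
λ'/λ₀ = √((1 − β)/(1 + β)) for an approaching source ⇒ β = (1 − r²)/(1 + r²) with r = λ'/λ₀.
β = (1 − 0.4826)/(1 + 0.4826) ≈ 0.349.

0.349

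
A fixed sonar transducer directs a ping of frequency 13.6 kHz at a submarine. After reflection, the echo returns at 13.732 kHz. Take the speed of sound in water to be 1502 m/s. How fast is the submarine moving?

Double Doppler shift off a moving reflector: f₂ = f₀ · (v + u)/(v − u) (u > 0 toward emitter).
Rearranging, u = v · (f₂ − f₀)/(f₂ + f₀) = 1502 × 0.132/27.332 ≈ 7.3 m/s.
So the submarine is moving at 7.3 m/s toward the emitter.

7.3 m/s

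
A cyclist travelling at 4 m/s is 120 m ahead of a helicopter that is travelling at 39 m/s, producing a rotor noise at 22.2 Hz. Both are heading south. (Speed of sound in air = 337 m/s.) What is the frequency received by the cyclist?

The cyclist is ahead, so the helicopter is moving toward it while the cyclist is moving away from the helicopter.
General Doppler shift: f' = f · (v − v_o)/(v − v_s).
f' = 22.2 × (337 − 4)/(337 − 39) = 22.2 × 333/298 ≈ 24.8 Hz.

24.8 Hz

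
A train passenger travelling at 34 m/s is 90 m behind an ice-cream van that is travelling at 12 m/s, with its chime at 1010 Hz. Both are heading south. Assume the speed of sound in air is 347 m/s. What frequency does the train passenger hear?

The train passenger is behind, so the ice-cream van is moving away from it while the train passenger is moving toward the ice-cream van.
Both move, so f' = f · (v + v_o)/(v + v_s).
f' = 1010 × (347 + 34)/(347 + 12) = 1010 × 381/359 ≈ 1072 Hz.

1072 Hz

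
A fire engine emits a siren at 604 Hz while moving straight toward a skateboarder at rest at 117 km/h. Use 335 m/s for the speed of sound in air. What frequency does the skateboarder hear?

117 km/h = 32.5 m/s.
With the source moving toward a stationary observer, f' = f · v/(v − v_s).
f' = 604 × 335/(335 − 32.5) = 604 × 335/302.5 ≈ 669 Hz.

669 Hz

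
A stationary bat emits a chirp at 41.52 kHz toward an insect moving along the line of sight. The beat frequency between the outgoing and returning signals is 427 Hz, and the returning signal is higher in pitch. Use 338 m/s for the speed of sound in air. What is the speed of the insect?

1.73 m/s

Double Doppler shift off a moving reflector: f₂ = f₀ · (v + u)/(v − u) (u > 0 toward emitter).
Returning signal is higher, so f₂ = f₀ + Δf = 41520 + 427 = 41947 Hz.
Rearranging, u = v · (f₂ − f₀)/(f₂ + f₀) = 338 × 427/83467 ≈ 1.73 m/s.
So the insect is moving at 1.73 m/s toward the emitter.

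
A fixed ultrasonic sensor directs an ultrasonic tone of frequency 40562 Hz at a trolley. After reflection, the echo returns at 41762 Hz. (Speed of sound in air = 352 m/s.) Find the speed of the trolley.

Double Doppler shift off a moving reflector: f₂ = f₀ · (v + u)/(v − u) (u > 0 toward emitter).
Rearranging, u = v · (f₂ − f₀)/(f₂ + f₀) = 352 × 1200/82324 ≈ 5.1 m/s.
So the trolley is moving at 5.1 m/s toward the emitter.

5.1 m/s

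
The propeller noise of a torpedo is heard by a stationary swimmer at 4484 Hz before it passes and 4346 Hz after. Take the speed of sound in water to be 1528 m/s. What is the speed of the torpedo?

f₁/f₂ = (v + v_s)/(v − v_s), so v_s = v · (f₁ − f₂)/(f₁ + f₂).
v_s = 1528 × (4484 − 4346)/(4484 + 4346) = 1528 × 138/8830 ≈ 23.9 m/s.

23.9 m/s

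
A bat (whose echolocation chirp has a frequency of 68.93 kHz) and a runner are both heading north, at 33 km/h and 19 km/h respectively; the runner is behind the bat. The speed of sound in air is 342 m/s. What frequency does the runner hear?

68.2 kHz

33 km/h = 9.167 m/s; 19 km/h = 5.278 m/s.
The runner is behind, so the bat is moving away from it while the runner is moving toward the bat.
Both move, so f' = f · (v + v_o)/(v + v_s).
f' = 68.93 × (342 + 5.278)/(342 + 9.167) = 68.93 × 347.28/351.17 ≈ 68.2 kHz.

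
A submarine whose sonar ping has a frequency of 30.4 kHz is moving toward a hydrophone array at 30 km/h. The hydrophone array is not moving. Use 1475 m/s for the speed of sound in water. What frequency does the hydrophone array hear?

30.6 kHz

30 km/h = 8.333 m/s.
Only the source moves, toward the listener, so f' = f · v/(v − v_s).
f' = 30.4 × 1475/(1475 − 8.333) = 30.4 × 1475/1467 ≈ 30.6 kHz.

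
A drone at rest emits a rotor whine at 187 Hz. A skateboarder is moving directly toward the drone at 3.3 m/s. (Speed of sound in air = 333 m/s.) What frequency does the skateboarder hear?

189 Hz

Only the observer moves, toward the source, so f' = f · (v + v_o)/v.
f' = 187 × (333 + 3.3)/333 = 187 × 336.3/333 ≈ 189 Hz.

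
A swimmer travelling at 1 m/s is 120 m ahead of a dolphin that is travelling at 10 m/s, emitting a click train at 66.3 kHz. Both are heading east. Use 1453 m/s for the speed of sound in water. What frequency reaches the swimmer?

66.7 kHz

The swimmer is ahead, so the dolphin is moving toward it while the swimmer is moving away from the dolphin.
With source approaching and observer receding, f' = f · (v − v_o)/(v − v_s).
f' = 66.3 × (1453 − 1)/(1453 − 10) = 66.3 × 1452/1443 ≈ 66.7 kHz.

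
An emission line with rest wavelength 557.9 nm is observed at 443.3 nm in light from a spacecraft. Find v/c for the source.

0.226

λ'/λ₀ = 0.7946 < 1 (blueshift), so the source is approaching.
λ'/λ₀ = √((1 − β)/(1 + β)) for an approaching source ⇒ β = (1 − r²)/(1 + r²) with r = λ'/λ₀.
β = (1 − 0.6314)/(1 + 0.6314) ≈ 0.226.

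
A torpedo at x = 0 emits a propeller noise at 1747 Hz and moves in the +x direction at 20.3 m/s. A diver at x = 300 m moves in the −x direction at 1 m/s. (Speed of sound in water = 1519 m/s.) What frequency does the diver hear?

The observer lies on the +x side, so the source is heading toward the observer and the observer is heading toward the source.
With source approaching and observer approaching, f' = f · (v + v_o)/(v − v_s).
f' = 1747 × (1519 + 1)/(1519 − 20.3) = 1747 × 1520/1498.7 ≈ 1772 Hz.

1772 Hz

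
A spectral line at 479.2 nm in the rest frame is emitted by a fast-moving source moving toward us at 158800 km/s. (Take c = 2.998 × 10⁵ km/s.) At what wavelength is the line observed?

β = v/c = 158800/299800 = 0.5297.
Relativistic Doppler for wavelength: λ' = λ₀ · √((1 − β)/(1 + β)).
λ' = 479.2 × √(0.4703/1.5297) = 479.2 × 0.55449 ≈ 265.7 nm.

265.7 nm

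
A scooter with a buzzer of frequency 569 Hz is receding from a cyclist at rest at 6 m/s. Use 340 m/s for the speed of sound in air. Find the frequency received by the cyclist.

Only the source moves, away from the listener, so f' = f · v/(v + v_s).
f' = 569 × 340/(340 + 6) = 569 × 340/346 ≈ 559 Hz.

559 Hz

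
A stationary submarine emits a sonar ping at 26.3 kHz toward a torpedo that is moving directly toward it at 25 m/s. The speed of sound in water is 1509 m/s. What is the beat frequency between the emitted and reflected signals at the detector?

886 Hz

The torpedo first receives the wave as a moving observer: f₁ = f₀ · (v + u)/v = 26.3 × (1509 + 25)/1509 ≈ 26.736 kHz.
The reflection then acts as a moving source: f₂ = f₁ · v/(v − u) ≈ 27.186 kHz.
Equivalently f₂ = f₀ · (v + u)/(v − u).
Beat frequency (with f₀ = 26300 Hz): |f₂ − f₀| = 2u·f₀/(v − u) = 2 × 25 × 26300/1484 ≈ 886 Hz.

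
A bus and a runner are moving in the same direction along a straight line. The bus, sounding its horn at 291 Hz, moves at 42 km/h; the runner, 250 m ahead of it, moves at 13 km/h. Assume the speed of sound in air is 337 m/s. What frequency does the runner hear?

298 Hz

42 km/h = 11.67 m/s; 13 km/h = 3.611 m/s.
The runner is ahead, so the bus is moving toward it while the runner is moving away from the bus.
Both move, so f' = f · (v − v_o)/(v − v_s).
f' = 291 × (337 − 3.611)/(337 − 11.67) = 291 × 333.39/325.33 ≈ 298 Hz.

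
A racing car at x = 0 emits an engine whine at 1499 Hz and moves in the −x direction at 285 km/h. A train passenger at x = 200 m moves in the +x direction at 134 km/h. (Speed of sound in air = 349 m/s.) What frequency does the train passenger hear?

285 km/h = 79.17 m/s; 134 km/h = 37.22 m/s.
The observer lies on the +x side, so the source is heading away from the observer and the observer is heading away from the source.
General Doppler shift: f' = f · (v − v_o)/(v + v_s).
f' = 1499 × (349 − 37.22)/(349 + 79.17) = 1499 × 311.78/428.17 ≈ 1092 Hz.

1092 Hz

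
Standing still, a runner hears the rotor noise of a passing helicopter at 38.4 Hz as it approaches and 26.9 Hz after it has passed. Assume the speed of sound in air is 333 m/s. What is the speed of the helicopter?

59 m/s

f₁/f₂ = (v + v_s)/(v − v_s), so v_s = v · (f₁ − f₂)/(f₁ + f₂).
v_s = 333 × (38.4 − 26.9)/(38.4 + 26.9) = 333 × 11.5/65.3 ≈ 59 m/s.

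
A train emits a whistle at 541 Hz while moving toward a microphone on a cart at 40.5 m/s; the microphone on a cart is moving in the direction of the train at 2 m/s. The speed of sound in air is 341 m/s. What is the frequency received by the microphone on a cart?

618 Hz

Both move, so f' = f · (v + v_o)/(v − v_s).
f' = 541 × (341 + 2)/(341 − 40.5) = 541 × 343/300.5 ≈ 618 Hz.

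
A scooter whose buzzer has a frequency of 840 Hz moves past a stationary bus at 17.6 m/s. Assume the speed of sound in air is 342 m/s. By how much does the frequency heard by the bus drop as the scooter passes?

86.7 Hz

Approaching: f₁ = f · v/(v − v_s) = 840 × 342/324.4 ≈ 885.6 Hz.
Receding: f₂ = f · v/(v + v_s) = 840 × 342/359.6 ≈ 798.9 Hz.
Drop: f₁ − f₂ = 2f·v·v_s/(v² − v_s²) = 2 × 840 × 342 × 17.6/(342² − 17.6²) ≈ 86.7 Hz.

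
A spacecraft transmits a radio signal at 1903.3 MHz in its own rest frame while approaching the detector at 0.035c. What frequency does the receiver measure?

Relativistic Doppler for frequency: f' = f₀ · √((1 + β)/(1 − β)).
f' = 1903.3 × √(1.0350/0.9650) = 1903.3 × 1.03563 ≈ 1971.1 MHz.

1971.1 MHz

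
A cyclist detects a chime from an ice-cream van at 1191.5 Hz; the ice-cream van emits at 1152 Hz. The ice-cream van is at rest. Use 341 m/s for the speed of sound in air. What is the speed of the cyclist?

f' > f, so the cyclist is approaching.
f' = f · (v + v_o)/v ⇒ v_o = v · |f'/f − 1|.
v_o = 341 × |1191.5/1152 − 1| = 341 × 0.03429 ≈ 11.7 m/s.

11.7 m/s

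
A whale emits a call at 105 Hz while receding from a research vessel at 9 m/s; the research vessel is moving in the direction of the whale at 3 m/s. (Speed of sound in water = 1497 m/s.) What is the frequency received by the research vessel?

With source receding and observer approaching, f' = f · (v + v_o)/(v + v_s).
f' = 105 × (1497 + 3)/(1497 + 9) = 105 × 1500/1506 ≈ 105 Hz.

105 Hz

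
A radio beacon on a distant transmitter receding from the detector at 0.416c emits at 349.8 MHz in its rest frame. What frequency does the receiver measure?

Relativistic Doppler for frequency: f' = f₀ · √((1 − β)/(1 + β)).
f' = 349.8 × √(0.5840/1.4160) = 349.8 × 0.64221 ≈ 224.6 MHz.

224.6 MHz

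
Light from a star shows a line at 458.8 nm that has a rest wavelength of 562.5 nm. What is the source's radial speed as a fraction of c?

λ'/λ₀ = 0.8156 < 1 (blueshift), so the source is approaching.
λ'/λ₀ = √((1 − β)/(1 + β)) for an approaching source ⇒ β = (1 − r²)/(1 + r²) with r = λ'/λ₀.
β = (1 − 0.6653)/(1 + 0.6653) ≈ 0.201.

0.201c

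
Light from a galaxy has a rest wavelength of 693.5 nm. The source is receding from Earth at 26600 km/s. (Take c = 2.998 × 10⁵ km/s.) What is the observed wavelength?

β = v/c = 26600/299800 = 0.0887.
Relativistic Doppler for wavelength: λ' = λ₀ · √((1 + β)/(1 − β)).
λ' = 693.5 × √(1.0887/0.9113) = 693.5 × 1.09304 ≈ 758.0 nm.

758.0 nm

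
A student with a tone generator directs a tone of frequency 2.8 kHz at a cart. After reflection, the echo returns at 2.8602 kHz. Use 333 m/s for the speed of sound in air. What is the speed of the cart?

3.5 m/s

Double Doppler shift off a moving reflector: f₂ = f₀ · (v + u)/(v − u) (u > 0 toward emitter).
Rearranging, u = v · (f₂ − f₀)/(f₂ + f₀) = 333 × 0.0602/5.6602 ≈ 3.5 m/s.
So the cart is moving at 3.5 m/s toward the emitter.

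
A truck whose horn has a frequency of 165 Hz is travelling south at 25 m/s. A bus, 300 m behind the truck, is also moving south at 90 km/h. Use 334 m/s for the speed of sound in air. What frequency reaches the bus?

90 km/h = 25 m/s.
The bus is behind, so the truck is moving away from it while the bus is moving toward the truck.
With source receding and observer approaching, f' = f · (v + v_o)/(v + v_s).
f' = 165 × (334 + 25)/(334 + 25) = 165 × 359/359 ≈ 165 Hz.

165 Hz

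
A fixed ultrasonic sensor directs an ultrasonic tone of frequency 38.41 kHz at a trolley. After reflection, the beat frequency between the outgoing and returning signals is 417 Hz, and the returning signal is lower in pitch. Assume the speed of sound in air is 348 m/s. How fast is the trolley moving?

Double Doppler shift off a moving reflector: f₂ = f₀ · (v + u)/(v − u) (u > 0 toward emitter).
Returning signal is lower, so f₂ = f₀ − Δf = 38410 − 417 = 37993 Hz.
Rearranging, u = v · (f₂ − f₀)/(f₂ + f₀) = 348 × -417/76403 ≈ -1.90 m/s.
So the trolley is moving at 1.90 m/s away from the emitter.

1.90 m/s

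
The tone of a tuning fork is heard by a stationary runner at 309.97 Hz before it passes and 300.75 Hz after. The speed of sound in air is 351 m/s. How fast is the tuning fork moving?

5.3 m/s

f₁/f₂ = (v + v_s)/(v − v_s), so v_s = v · (f₁ − f₂)/(f₁ + f₂).
v_s = 351 × (309.97 − 300.75)/(309.97 + 300.75) = 351 × 9.22/610.72 ≈ 5.3 m/s.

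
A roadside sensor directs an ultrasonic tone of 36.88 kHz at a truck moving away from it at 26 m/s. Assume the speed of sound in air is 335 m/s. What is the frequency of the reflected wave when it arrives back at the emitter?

At the truck (a moving observer), f₁ = f₀ · (v − u)/v = 36.88 × 309/335 ≈ 34.0 kHz.
On reflection it acts as a source moving away from the stationary detector: f₂ = f₁ · v/(v + u) = 34.0 × 335/361 ≈ 31.6 kHz.

31.6 kHz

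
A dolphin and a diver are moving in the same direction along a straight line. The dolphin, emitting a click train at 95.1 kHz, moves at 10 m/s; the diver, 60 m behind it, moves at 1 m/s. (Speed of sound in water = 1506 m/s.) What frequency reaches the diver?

94.5 kHz

The diver is behind, so the dolphin is moving away from it while the diver is moving toward the dolphin.
General Doppler shift: f' = f · (v + v_o)/(v + v_s).
f' = 95.1 × (1506 + 1)/(1506 + 10) = 95.1 × 1507/1516 ≈ 94.5 kHz.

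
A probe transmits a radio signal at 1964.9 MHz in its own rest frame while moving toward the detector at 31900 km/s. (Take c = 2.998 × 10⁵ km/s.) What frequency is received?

2186.4 MHz

β = v/c = 31900/299800 = 0.1064.
Relativistic Doppler for frequency: f' = f₀ · √((1 + β)/(1 − β)).
f' = 1964.9 × √(1.1064/0.8936) = 1964.9 × 1.11272 ≈ 2186.4 MHz.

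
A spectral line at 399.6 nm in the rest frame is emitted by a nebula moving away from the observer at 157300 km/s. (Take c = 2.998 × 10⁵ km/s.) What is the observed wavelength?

715.7 nm

β = v/c = 157300/299800 = 0.5247.
Relativistic Doppler for wavelength: λ' = λ₀ · √((1 + β)/(1 − β)).
λ' = 399.6 × √(1.5247/0.4753) = 399.6 × 1.79101 ≈ 715.7 nm.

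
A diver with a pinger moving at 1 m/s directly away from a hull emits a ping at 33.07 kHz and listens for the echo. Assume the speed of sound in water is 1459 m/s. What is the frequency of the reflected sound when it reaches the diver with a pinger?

33.0 kHz

The hull receives the sound from a moving source: f₁ = f₀ · v/(v + v_e) = 33.07 × 1459/1460 ≈ 33.0 kHz.
On the return leg the diver with a pinger is a moving observer: f₂ = f₁ · (v − v_e)/v = 33.0 × 1458/1459 ≈ 33.0 kHz.
Equivalently f₂ = f₀ · (v − v_e)/(v + v_e).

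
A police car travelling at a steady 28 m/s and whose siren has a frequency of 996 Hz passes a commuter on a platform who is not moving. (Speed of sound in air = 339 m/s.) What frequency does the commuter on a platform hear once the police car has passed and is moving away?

920 Hz

Receding: f₂ = f · v/(v + v_s) = 996 × 339/367 ≈ 920 Hz.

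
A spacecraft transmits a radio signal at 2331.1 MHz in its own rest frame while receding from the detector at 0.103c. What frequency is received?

Relativistic Doppler for frequency: f' = f₀ · √((1 − β)/(1 + β)).
f' = 2331.1 × √(0.8970/1.1030) = 2331.1 × 0.90180 ≈ 2102.2 MHz.

2102.2 MHz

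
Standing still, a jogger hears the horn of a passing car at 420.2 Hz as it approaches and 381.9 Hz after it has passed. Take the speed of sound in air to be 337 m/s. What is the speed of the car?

f₁/f₂ = (v + v_s)/(v − v_s), so v_s = v · (f₁ − f₂)/(f₁ + f₂).
v_s = 337 × (420.2 − 381.9)/(420.2 + 381.9) = 337 × 38.3/802.1 ≈ 16.1 m/s.

16.1 m/s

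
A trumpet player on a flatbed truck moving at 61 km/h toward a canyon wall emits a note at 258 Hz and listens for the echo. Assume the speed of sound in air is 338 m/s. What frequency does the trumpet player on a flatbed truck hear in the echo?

61 km/h = 16.94 m/s.
The canyon wall receives the sound from a moving source: f₁ = f₀ · v/(v − v_e) = 258 × 338/321.06 ≈ 272 Hz.
On the return leg the trumpet player on a flatbed truck is a moving observer: f₂ = f₁ · (v + v_e)/v = 272 × 354.94/338 ≈ 285 Hz.
Equivalently f₂ = f₀ · (v + v_e)/(v − v_e).

285 Hz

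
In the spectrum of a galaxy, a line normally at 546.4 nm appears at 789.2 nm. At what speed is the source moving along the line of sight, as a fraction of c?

0.352

λ'/λ₀ = 1.4444 > 1 (redshift), so the source is receding.
λ'/λ₀ = √((1 + β)/(1 − β)) for a receding source ⇒ β = (r² − 1)/(r² + 1) with r = λ'/λ₀.
β = (2.0862 − 1)/(2.0862 + 1) ≈ 0.352.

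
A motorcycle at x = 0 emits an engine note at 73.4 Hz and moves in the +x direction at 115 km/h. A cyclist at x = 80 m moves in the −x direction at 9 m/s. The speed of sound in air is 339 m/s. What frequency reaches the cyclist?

115 km/h = 31.94 m/s.
The observer lies on the +x side, so the source is heading toward the observer and the observer is heading toward the source.
General Doppler shift: f' = f · (v + v_o)/(v − v_s).
f' = 73.4 × (339 + 9)/(339 − 31.94) = 73.4 × 348/307.06 ≈ 83 Hz.

83 Hz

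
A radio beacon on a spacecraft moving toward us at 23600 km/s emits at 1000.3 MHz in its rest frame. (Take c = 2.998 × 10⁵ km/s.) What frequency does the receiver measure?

β = v/c = 23600/299800 = 0.0787.
Relativistic Doppler for frequency: f' = f₀ · √((1 + β)/(1 − β)).
f' = 1000.3 × √(1.0787/0.9213) = 1000.3 × 1.08208 ≈ 1082.4 MHz.

1082.4 MHz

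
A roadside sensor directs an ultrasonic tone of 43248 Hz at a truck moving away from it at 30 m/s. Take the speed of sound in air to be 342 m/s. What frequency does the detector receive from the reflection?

The truck first receives the wave as a moving observer: f₁ = f₀ · (v − u)/v = 43248 × (342 − 30)/342 ≈ 39454 Hz.
On reflection it acts as a source moving away from the stationary detector: f₂ = f₁ · v/(v + u) = 39454 × 342/372 ≈ 36273 Hz.

36273 Hz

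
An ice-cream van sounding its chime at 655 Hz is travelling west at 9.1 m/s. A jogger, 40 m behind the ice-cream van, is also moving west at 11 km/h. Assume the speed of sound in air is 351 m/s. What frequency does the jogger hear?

11 km/h = 3.056 m/s.
The jogger is behind, so the ice-cream van is moving away from it while the jogger is moving toward the ice-cream van.
General Doppler shift: f' = f · (v + v_o)/(v + v_s).
f' = 655 × (351 + 3.056)/(351 + 9.1) = 655 × 354.06/360.1 ≈ 644 Hz.

644 Hz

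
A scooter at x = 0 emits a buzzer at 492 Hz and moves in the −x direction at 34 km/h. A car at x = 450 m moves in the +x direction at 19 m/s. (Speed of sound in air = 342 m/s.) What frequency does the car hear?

34 km/h = 9.444 m/s.
The observer lies on the +x side, so the source is heading away from the observer and the observer is heading away from the source.
Both move, so f' = f · (v − v_o)/(v + v_s).
f' = 492 × (342 − 19)/(342 + 9.444) = 492 × 323/351.44 ≈ 452 Hz.

452 Hz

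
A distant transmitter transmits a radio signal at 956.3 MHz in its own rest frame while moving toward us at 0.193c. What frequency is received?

Relativistic Doppler for frequency: f' = f₀ · √((1 + β)/(1 − β)).
f' = 956.3 × √(1.1930/0.8070) = 956.3 × 1.21586 ≈ 1162.7 MHz.

1162.7 MHz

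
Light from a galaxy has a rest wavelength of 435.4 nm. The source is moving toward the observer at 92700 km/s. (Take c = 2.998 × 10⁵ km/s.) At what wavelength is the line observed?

316.3 nm

β = v/c = 92700/299800 = 0.3092.
Relativistic Doppler for wavelength: λ' = λ₀ · √((1 − β)/(1 + β)).
λ' = 435.4 × √(0.6908/1.3092) = 435.4 × 0.72639 ≈ 316.3 nm.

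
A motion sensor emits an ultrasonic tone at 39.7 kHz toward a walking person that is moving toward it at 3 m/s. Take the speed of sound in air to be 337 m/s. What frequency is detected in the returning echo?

40.4 kHz

At the walking person (a moving observer), f₁ = f₀ · (v + u)/v = 39.7 × 340/337 ≈ 40.1 kHz.
On reflection it acts as a source moving toward the stationary detector: f₂ = f₁ · v/(v − u) = 40.1 × 337/334 ≈ 40.4 kHz.
Equivalently f₂ = f₀ · (v + u)/(v − u).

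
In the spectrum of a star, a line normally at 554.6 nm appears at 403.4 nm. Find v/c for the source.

λ'/λ₀ = 0.7274 < 1 (blueshift), so the source is approaching.
λ'/λ₀ = √((1 − β)/(1 + β)) for an approaching source ⇒ β = (1 − r²)/(1 + r²) with r = λ'/λ₀.
β = (1 − 0.5291)/(1 + 0.5291) ≈ 0.308.

0.308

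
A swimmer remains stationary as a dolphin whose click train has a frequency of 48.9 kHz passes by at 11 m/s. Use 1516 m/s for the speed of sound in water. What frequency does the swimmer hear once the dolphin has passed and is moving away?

Receding: f₂ = f · v/(v + v_s) = 48.9 × 1516/1527 ≈ 48.5 kHz.

48.5 kHz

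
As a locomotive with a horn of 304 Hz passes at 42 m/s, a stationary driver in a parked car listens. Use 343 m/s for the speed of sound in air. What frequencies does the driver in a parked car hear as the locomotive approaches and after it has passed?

Approaching: f₁ = f · v/(v − v_s) = 304 × 343/301 ≈ 346 Hz.
Receding: f₂ = f · v/(v + v_s) = 304 × 343/385 ≈ 271 Hz.

346 Hz approaching; 271 Hz receding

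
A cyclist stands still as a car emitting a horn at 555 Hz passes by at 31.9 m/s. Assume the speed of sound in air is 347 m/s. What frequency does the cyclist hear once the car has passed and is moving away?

Receding: f₂ = f · v/(v + v_s) = 555 × 347/378.9 ≈ 508 Hz.

508 Hz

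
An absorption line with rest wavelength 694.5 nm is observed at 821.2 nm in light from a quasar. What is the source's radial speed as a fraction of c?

0.166

λ'/λ₀ = 1.1824 > 1 (redshift), so the source is receding.
λ'/λ₀ = √((1 + β)/(1 − β)) for a receding source ⇒ β = (r² − 1)/(r² + 1) with r = λ'/λ₀.
β = (1.3981 − 1)/(1.3981 + 1) ≈ 0.166.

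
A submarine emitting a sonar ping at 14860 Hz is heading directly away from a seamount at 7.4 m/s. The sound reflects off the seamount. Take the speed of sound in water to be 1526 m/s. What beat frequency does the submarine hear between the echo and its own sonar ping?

143 Hz

The seamount receives the sound from a moving source: f₁ = f₀ · v/(v + v_e) = 14860 × 1526/1533.4 ≈ 14788.3 Hz.
On the return leg the submarine is a moving observer: f₂ = f₁ · (v − v_e)/v = 14788.3 × 1518.6/1526 ≈ 14716.6 Hz.
Equivalently f₂ = f₀ · (v − v_e)/(v + v_e).
Beat against the emitted tone: |f₂ − f₀| = 2v_e·f₀/(v + v_e) = 2 × 7.4 × 14860/1533.4 ≈ 143 Hz.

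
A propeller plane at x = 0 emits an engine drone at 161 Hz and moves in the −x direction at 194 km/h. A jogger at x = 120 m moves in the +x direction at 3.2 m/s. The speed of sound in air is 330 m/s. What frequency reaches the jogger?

194 km/h = 53.89 m/s.
The observer lies on the +x side, so the source is heading away from the observer and the observer is heading away from the source.
Both move, so f' = f · (v − v_o)/(v + v_s).
f' = 161 × (330 − 3.2)/(330 + 53.89) = 161 × 326.8/383.89 ≈ 137 Hz.

137 Hz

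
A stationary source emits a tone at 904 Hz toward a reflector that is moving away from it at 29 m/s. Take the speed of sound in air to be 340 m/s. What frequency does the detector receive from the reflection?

762 Hz

At the reflector (a moving observer), f₁ = f₀ · (v − u)/v = 904 × 311/340 ≈ 827 Hz.
The reflection then acts as a moving source: f₂ = f₁ · v/(v + u) ≈ 762 Hz.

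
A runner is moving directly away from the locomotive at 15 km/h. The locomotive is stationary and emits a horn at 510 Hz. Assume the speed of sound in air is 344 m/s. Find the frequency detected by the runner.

504 Hz

15 km/h = 4.167 m/s.
Moving observer, stationary source: f' = f · (v − v_o)/v.
f' = 510 × (344 − 4.167)/344 = 510 × 339.83/344 ≈ 504 Hz.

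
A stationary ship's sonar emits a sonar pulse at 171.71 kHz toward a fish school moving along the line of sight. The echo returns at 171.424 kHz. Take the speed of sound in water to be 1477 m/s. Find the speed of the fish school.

1.23 m/s

Double Doppler shift off a moving reflector: f₂ = f₀ · (v + u)/(v − u) (u > 0 toward emitter).
Rearranging, u = v · (f₂ − f₀)/(f₂ + f₀) = 1477 × -0.286/343.134 ≈ -1.23 m/s.
So the fish school is moving at 1.23 m/s away from the emitter.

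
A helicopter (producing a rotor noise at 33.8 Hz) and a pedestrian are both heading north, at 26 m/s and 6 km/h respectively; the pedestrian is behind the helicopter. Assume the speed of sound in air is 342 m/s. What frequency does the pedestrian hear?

31.6 Hz

6 km/h = 1.667 m/s.
The pedestrian is behind, so the helicopter is moving away from it while the pedestrian is moving toward the helicopter.
General Doppler shift: f' = f · (v + v_o)/(v + v_s).
f' = 33.8 × (342 + 1.667)/(342 + 26) = 33.8 × 343.67/368 ≈ 31.6 Hz.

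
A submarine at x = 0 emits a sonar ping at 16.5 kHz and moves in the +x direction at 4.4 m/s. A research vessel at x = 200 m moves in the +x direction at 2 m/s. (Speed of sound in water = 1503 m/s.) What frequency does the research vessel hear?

The observer lies on the +x side, so the source is heading toward the observer and the observer is heading away from the source.
With source approaching and observer receding, f' = f · (v − v_o)/(v − v_s).
f' = 16.5 × (1503 − 2)/(1503 − 4.4) = 16.5 × 1501/1498.6 ≈ 16.53 kHz.

16.53 kHz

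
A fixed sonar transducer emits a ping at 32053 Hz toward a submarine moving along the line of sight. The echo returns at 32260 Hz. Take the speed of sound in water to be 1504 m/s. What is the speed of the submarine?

4.8 m/s

Double Doppler shift off a moving reflector: f₂ = f₀ · (v + u)/(v − u) (u > 0 toward emitter).
Rearranging, u = v · (f₂ − f₀)/(f₂ + f₀) = 1504 × 207/64313 ≈ 4.8 m/s.
So the submarine is moving at 4.8 m/s toward the emitter.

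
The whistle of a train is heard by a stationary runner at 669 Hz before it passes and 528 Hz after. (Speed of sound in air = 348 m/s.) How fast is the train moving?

41 m/s

f₁/f₂ = (v + v_s)/(v − v_s), so v_s = v · (f₁ − f₂)/(f₁ + f₂).
v_s = 348 × (669 − 528)/(669 + 528) = 348 × 141/1197 ≈ 41 m/s.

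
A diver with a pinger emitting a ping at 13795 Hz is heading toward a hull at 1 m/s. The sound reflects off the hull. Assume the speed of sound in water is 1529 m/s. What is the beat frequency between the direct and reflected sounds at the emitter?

The hull receives the sound from a moving source: f₁ = f₀ · v/(v − v_e) = 13795 × 1529/1528 ≈ 13804.03 Hz.
On the return leg the diver with a pinger is a moving observer: f₂ = f₁ · (v + v_e)/v = 13804.03 × 1530/1529 ≈ 13813.06 Hz.
Equivalently f₂ = f₀ · (v + v_e)/(v − v_e).
Beat against the emitted tone: |f₂ − f₀| = 2v_e·f₀/(v − v_e) = 2 × 1 × 13795/1528 ≈ 18.1 Hz.

18.1 Hz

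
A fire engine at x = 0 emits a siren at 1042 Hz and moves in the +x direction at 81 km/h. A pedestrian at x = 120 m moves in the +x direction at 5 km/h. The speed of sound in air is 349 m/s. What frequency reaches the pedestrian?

1109 Hz

81 km/h = 22.5 m/s; 5 km/h = 1.389 m/s.
The observer lies on the +x side, so the source is heading toward the observer and the observer is heading away from the source.
With source approaching and observer receding, f' = f · (v − v_o)/(v − v_s).
f' = 1042 × (349 − 1.389)/(349 − 22.5) = 1042 × 347.61/326.5 ≈ 1109 Hz.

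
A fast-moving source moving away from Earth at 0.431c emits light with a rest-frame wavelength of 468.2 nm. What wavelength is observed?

Relativistic Doppler for wavelength: λ' = λ₀ · √((1 + β)/(1 − β)).
λ' = 468.2 × √(1.4310/0.5690) = 468.2 × 1.58586 ≈ 742.5 nm.

742.5 nm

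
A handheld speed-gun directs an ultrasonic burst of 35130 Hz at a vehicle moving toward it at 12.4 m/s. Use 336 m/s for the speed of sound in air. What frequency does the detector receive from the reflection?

37822 Hz

At the vehicle (a moving observer), f₁ = f₀ · (v + u)/v = 35130 × 348.4/336 ≈ 36426 Hz.
On reflection it acts as a source moving toward the stationary detector: f₂ = f₁ · v/(v − u) = 36426 × 336/323.6 ≈ 37822 Hz.
Equivalently f₂ = f₀ · (v + u)/(v − u).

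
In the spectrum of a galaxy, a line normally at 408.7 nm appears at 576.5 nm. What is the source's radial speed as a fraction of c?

λ'/λ₀ = 1.4106 > 1 (redshift), so the source is receding.
λ'/λ₀ = √((1 + β)/(1 − β)) for a receding source ⇒ β = (r² − 1)/(r² + 1) with r = λ'/λ₀.
β = (1.9897 − 1)/(1.9897 + 1) ≈ 0.331.

0.331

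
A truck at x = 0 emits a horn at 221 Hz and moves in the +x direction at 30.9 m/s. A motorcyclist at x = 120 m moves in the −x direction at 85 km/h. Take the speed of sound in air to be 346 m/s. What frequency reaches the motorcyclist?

85 km/h = 23.61 m/s.
The observer lies on the +x side, so the source is heading toward the observer and the observer is heading toward the source.
General Doppler shift: f' = f · (v + v_o)/(v − v_s).
f' = 221 × (346 + 23.61)/(346 − 30.9) = 221 × 369.61/315.1 ≈ 259 Hz.

259 Hz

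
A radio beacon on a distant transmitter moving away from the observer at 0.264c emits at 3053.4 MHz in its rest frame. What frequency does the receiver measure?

Relativistic Doppler for frequency: f' = f₀ · √((1 − β)/(1 + β)).
f' = 3053.4 × √(0.7360/1.2640) = 3053.4 × 0.76307 ≈ 2330.0 MHz.

2330.0 MHz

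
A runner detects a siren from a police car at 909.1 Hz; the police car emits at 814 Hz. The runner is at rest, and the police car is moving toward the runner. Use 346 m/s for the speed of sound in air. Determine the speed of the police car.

f' = f · v/(v − v_s) ⇒ v_s = v · |1 − f/f'|.
v_s = 346 × |1 − 814/909.1| = 346 × 0.1046 ≈ 36 m/s.

36 m/s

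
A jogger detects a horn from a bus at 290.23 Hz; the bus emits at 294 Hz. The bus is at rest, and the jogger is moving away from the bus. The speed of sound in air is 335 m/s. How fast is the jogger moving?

4.3 m/s

f' = f · (v − v_o)/v ⇒ v_o = v · |f'/f − 1|.
v_o = 335 × |290.23/294 − 1| = 335 × 0.01282 ≈ 4.3 m/s.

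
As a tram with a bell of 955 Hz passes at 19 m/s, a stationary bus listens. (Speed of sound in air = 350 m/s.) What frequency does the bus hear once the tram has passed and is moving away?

Receding: f₂ = f · v/(v + v_s) = 955 × 350/369 ≈ 906 Hz.

906 Hz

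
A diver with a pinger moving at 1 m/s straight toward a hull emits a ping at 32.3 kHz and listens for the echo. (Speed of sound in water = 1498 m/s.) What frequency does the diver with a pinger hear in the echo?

The hull receives the sound from a moving source: f₁ = f₀ · v/(v − v_e) = 32.3 × 1498/1497 ≈ 32.3 kHz.
On the return leg the diver with a pinger is a moving observer: f₂ = f₁ · (v + v_e)/v = 32.3 × 1499/1498 ≈ 32.3 kHz.
Equivalently f₂ = f₀ · (v + v_e)/(v − v_e).

32.3 kHz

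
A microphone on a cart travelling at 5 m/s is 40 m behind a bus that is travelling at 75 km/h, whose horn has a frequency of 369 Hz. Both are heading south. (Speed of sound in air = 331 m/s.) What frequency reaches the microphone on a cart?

75 km/h = 20.83 m/s.
The microphone on a cart is behind, so the bus is moving away from it while the microphone on a cart is moving toward the bus.
Both move, so f' = f · (v + v_o)/(v + v_s).
f' = 369 × (331 + 5)/(331 + 20.83) = 369 × 336/351.83 ≈ 352 Hz.

352 Hz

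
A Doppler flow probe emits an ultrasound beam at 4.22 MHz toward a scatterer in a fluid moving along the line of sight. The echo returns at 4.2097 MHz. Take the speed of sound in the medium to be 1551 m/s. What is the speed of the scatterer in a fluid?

Double Doppler shift off a moving reflector: f₂ = f₀ · (v + u)/(v − u) (u > 0 toward emitter).
Rearranging, u = v · (f₂ − f₀)/(f₂ + f₀) = 1551 × -0.0103/8.4297 ≈ -1.90 m/s.
So the scatterer in a fluid is moving at 1.90 m/s away from the emitter.

1.90 m/s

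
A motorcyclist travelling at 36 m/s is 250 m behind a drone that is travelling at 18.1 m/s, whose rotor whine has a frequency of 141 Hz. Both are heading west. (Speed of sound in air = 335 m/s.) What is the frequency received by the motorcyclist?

148 Hz

The motorcyclist is behind, so the drone is moving away from it while the motorcyclist is moving toward the drone.
With source receding and observer approaching, f' = f · (v + v_o)/(v + v_s).
f' = 141 × (335 + 36)/(335 + 18.1) = 141 × 371/353.1 ≈ 148 Hz.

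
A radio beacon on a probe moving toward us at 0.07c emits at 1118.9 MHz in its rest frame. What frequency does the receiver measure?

Relativistic Doppler for frequency: f' = f₀ · √((1 + β)/(1 − β)).
f' = 1118.9 × √(1.0700/0.9300) = 1118.9 × 1.07263 ≈ 1200.2 MHz.

1200.2 MHz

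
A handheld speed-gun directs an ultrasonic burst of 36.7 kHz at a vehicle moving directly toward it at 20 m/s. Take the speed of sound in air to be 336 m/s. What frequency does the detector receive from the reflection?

41.3 kHz

The vehicle first receives the wave as a moving observer: f₁ = f₀ · (v + u)/v = 36.7 × (336 + 20)/336 ≈ 38.9 kHz.
The reflection then acts as a moving source: f₂ = f₁ · v/(v − u) ≈ 41.3 kHz.
Equivalently f₂ = f₀ · (v + u)/(v − u).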